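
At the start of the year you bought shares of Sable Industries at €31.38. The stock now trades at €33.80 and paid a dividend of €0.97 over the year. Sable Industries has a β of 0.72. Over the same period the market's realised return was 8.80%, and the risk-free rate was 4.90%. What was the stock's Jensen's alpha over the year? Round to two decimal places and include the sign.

+3.10%

Realised HPR = (P1 + D1 − P0) / P0 = (33.80 + 0.97 − 31.38) / 31.38 = 3.39 / 31.38 = 10.8031%
MRP = 8.80% − 4.90% = 3.90%
CAPM required = R_f + β·MRP = 4.90% + 0.72 × 3.90% = 7.7080%
α = realised − required = 10.8031% − 7.7080% = +3.10%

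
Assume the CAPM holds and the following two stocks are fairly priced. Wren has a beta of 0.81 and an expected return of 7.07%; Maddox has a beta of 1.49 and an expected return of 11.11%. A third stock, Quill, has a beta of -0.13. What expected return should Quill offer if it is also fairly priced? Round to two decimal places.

MRP (SML slope) = (11.11% − 7.07%) / (1.49 − 0.81) = 4.04% / 0.68 = 5.9412%
R_f (intercept) = 7.07% − 0.81 × 5.9412% = 2.2576%
E(R_Quill) = R_f + β × MRP = 2.2576% + -0.13 × 5.9412% = 1.49%

1.49%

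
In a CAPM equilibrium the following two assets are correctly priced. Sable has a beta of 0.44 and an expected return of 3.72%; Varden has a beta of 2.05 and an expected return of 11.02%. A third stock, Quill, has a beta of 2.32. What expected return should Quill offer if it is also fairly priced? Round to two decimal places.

12.24%

MRP (SML slope) = (11.02% − 3.72%) / (2.05 − 0.44) = 7.30% / 1.61 = 4.5342%
R_f (intercept) = 3.72% − 0.44 × 4.5342% = 1.7250%
E(R_Quill) = R_f + β × MRP = 1.7250% + 2.32 × 4.5342% = 12.24%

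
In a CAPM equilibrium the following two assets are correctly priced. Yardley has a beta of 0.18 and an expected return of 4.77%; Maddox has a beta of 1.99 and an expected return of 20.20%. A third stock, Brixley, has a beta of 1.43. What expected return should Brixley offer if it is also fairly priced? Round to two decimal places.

15.43%

MRP (SML slope) = (20.20% − 4.77%) / (1.99 − 0.18) = 15.43% / 1.81 = 8.5249%
R_f (intercept) = 4.77% − 0.18 × 8.5249% = 3.2355%
E(R_Brixley) = R_f + β × MRP = 3.2355% + 1.43 × 8.5249% = 15.43%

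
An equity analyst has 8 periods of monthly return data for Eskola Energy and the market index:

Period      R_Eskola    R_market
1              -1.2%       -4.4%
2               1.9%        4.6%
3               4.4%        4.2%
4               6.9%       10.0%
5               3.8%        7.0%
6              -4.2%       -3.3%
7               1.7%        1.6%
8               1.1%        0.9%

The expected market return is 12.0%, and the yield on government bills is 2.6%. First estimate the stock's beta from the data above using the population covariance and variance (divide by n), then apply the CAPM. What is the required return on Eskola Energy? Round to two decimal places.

Mean R_i = (-1.2 + 1.9 + 4.4 + 6.9 + 3.8 − 4.2 + 1.7 + 1.1) / 8 = 1.8000%
Mean R_m = (-4.4 + 4.6 + 4.2 + 10.0 + 7.0 − 3.3 + 1.6 + 0.9) / 8 = 2.5750%
Σ(R_i − R̄_i)(R_m − R̄_m) = 108.5900  ⇒  Cov = 108.5900 / 8 = 13.5738
Σ(R_m − R̄_m)² = 168.3750  ⇒  Var(R_m) = 168.3750 / 8 = 21.0469
β = Cov / Var(R_m) = 13.5738 / 21.0469 = 0.6449
MRP = 12.0% − 2.6% = 9.40%
E(R) = R_f + β × MRP = 2.6% + 0.6449 × 9.4% = 8.66%

8.66%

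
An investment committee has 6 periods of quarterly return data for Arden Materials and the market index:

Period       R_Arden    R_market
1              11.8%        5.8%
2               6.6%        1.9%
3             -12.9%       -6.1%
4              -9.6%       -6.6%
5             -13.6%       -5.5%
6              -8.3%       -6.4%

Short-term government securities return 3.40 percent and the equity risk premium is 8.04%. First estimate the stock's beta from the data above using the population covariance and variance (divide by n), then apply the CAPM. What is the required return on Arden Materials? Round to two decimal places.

19.17%

Mean R_i = (11.8 + 6.6 − 12.9 − 9.6 − 13.6 − 8.3) / 6 = -4.3333%
Mean R_m = (5.8 + 1.9 − 6.1 − 6.6 − 5.5 − 6.4) / 6 = -2.8167%
Σ(R_i − R̄_i)(R_m − R̄_m) = 277.7167  ⇒  Cov = 277.7167 / 6 = 46.2861
Σ(R_m − R̄_m)² = 141.6283  ⇒  Var(R_m) = 141.6283 / 6 = 23.6047
β = Cov / Var(R_m) = 46.2861 / 23.6047 = 1.9609
E(R) = R_f + β × MRP = 3.40% + 1.9609 × 8.04% = 19.17%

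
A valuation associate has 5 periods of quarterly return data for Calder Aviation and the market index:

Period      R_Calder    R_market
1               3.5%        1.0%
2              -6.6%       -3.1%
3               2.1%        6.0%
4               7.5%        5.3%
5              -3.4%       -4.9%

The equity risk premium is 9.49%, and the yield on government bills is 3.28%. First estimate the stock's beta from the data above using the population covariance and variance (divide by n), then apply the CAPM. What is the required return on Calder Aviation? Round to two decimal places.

Mean R_i = (3.5 − 6.6 + 2.1 + 7.5 − 3.4) / 5 = 0.6200%
Mean R_m = (1.0 − 3.1 + 6.0 + 5.3 − 4.9) / 5 = 0.8600%
Σ(R_i − R̄_i)(R_m − R̄_m) = 90.3040  ⇒  Cov = 90.3040 / 5 = 18.0608
Σ(R_m − R̄_m)² = 95.0120  ⇒  Var(R_m) = 95.0120 / 5 = 19.0024
β = Cov / Var(R_m) = 18.0608 / 19.0024 = 0.9504
E(R) = R_f + β × MRP = 3.28% + 0.9504 × 9.49% = 12.30%

12.30%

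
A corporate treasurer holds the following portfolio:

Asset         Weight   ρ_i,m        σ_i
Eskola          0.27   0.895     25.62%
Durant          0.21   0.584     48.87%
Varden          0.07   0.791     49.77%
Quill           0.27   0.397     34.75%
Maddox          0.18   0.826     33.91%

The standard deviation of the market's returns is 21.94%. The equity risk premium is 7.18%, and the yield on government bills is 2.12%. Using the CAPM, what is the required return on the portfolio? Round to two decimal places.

9.88%

β_Eskola = 0.895 × 25.62% / 21.94% = 1.0451
β_Durant = 0.584 × 48.87% / 21.94% = 1.3008
β_Varden = 0.791 × 49.77% / 21.94% = 1.7944
β_Quill = 0.397 × 34.75% / 21.94% = 0.6288
β_Maddox = 0.826 × 33.91% / 21.94% = 1.2766
β_P = Σ w_i β_i = 0.27×1.0451 + 0.21×1.3008 + 0.07×1.7944 + 0.27×0.6288 + 0.18×1.2766 = 1.0805
E(R_P) = R_f + β_P × MRP = 2.12% + 1.0805 × 7.18% = 9.88%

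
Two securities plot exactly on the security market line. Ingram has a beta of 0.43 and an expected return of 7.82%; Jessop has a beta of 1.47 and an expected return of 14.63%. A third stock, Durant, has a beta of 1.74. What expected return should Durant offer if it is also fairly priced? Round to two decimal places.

MRP (SML slope) = (14.63% − 7.82%) / (1.47 − 0.43) = 6.81% / 1.04 = 6.5481%
R_f (intercept) = 7.82% − 0.43 × 6.5481% = 5.0043%
E(R_Durant) = R_f + β × MRP = 5.0043% + 1.74 × 6.5481% = 16.40%

16.40%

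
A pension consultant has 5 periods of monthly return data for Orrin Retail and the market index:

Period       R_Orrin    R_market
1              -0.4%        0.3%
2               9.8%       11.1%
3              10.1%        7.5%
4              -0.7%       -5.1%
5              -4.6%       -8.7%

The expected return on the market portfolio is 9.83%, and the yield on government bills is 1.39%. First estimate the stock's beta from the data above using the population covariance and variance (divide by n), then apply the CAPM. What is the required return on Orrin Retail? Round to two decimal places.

7.92%

Mean R_i = (-0.4 + 9.8 + 10.1 − 0.7 − 4.6) / 5 = 2.8400%
Mean R_m = (0.3 + 11.1 + 7.5 − 5.1 − 8.7) / 5 = 1.0200%
Σ(R_i − R̄_i)(R_m − R̄_m) = 213.5160  ⇒  Cov = 213.5160 / 5 = 42.7032
Σ(R_m − R̄_m)² = 276.0480  ⇒  Var(R_m) = 276.0480 / 5 = 55.2096
β = Cov / Var(R_m) = 42.7032 / 55.2096 = 0.7735
MRP = 9.83% − 1.39% = 8.44%
E(R) = R_f + β × MRP = 1.39% + 0.7735 × 8.44% = 7.92%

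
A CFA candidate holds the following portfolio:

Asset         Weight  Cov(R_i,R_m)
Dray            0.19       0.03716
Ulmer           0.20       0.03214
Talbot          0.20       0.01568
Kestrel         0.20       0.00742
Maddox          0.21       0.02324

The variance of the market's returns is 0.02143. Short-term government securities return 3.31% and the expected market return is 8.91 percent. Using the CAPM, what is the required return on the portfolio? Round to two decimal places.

9.32%

β_Dray = 0.03716 / 0.02143 = 1.7340
β_Ulmer = 0.03214 / 0.02143 = 1.4998
β_Talbot = 0.01568 / 0.02143 = 0.7317
β_Kestrel = 0.00742 / 0.02143 = 0.3462
β_Maddox = 0.02324 / 0.02143 = 1.0845
β_P = Σ w_i β_i = 0.19×1.7340 + 0.20×1.4998 + 0.20×0.7317 + 0.20×0.3462 + 0.21×1.0845 = 1.0727
MRP = 8.91% − 3.31% = 5.60%
E(R_P) = R_f + β_P × MRP = 3.31% + 1.0727 × 5.60% = 9.32%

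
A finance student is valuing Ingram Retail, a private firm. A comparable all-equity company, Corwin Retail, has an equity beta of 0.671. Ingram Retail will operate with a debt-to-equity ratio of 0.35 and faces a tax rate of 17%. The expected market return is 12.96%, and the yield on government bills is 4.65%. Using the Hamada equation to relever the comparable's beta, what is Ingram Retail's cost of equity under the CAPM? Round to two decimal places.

11.85%

β_L = β_U × [1 + (1 − t)(D/E)] = 0.671 × [1 + (1 − 0.17) × 0.35]
    = 0.671 × [1 + 0.83 × 0.35] = 0.671 × 1.2905 = 0.8659
MRP = 12.96% − 4.65% = 8.31%
E(R) = R_f + β_L × MRP = 4.65% + 0.8659 × 8.31% = 11.85%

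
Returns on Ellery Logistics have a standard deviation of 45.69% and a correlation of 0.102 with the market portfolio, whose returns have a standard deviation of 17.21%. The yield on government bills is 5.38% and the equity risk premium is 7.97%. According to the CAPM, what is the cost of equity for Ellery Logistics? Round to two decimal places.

7.54%

β = ρ × σ_i / σ_m = 0.102 × 45.69% / 17.21% = 0.2708
E(R) = 5.38% + 0.2708 × 7.97% = 7.54%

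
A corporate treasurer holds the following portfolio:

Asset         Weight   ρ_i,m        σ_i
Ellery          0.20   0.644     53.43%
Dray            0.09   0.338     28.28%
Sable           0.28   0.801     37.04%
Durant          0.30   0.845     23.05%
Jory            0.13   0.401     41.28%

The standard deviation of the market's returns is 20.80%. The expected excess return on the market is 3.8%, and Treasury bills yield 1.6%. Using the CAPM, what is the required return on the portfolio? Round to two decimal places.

5.99%

β_Ellery = 0.644 × 53.43% / 20.80% = 1.6543
β_Dray = 0.338 × 28.28% / 20.80% = 0.4596
β_Sable = 0.801 × 37.04% / 20.80% = 1.4264
β_Durant = 0.845 × 23.05% / 20.80% = 0.9364
β_Jory = 0.401 × 41.28% / 20.80% = 0.7958
β_P = Σ w_i β_i = 0.20×1.6543 + 0.09×0.4596 + 0.28×1.4264 + 0.30×0.9364 + 0.13×0.7958 = 1.1560
E(R_P) = R_f + β_P × MRP = 1.6% + 1.1560 × 3.8% = 5.99%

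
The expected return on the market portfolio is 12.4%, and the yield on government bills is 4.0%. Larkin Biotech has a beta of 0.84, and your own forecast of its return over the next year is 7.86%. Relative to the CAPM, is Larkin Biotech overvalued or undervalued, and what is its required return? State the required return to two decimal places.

MRP = 12.4% − 4.0% = 8.40%
Required return = R_f + β·MRP = 4.0% + 0.84 × 8.4% = 11.06%
Forecast 7.86% < required 11.06% → the stock plots below the SML → overvalued.

Overvalued; required return 11.06%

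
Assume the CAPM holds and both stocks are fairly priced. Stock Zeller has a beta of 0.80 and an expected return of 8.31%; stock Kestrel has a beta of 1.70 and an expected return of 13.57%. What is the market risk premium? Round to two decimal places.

5.84%

Both satisfy E(R) = R_f + β·MRP, so the slope of the SML is
MRP = (13.57% − 8.31%) / (1.70 − 0.80) = 5.26% / 0.90 = 5.8444%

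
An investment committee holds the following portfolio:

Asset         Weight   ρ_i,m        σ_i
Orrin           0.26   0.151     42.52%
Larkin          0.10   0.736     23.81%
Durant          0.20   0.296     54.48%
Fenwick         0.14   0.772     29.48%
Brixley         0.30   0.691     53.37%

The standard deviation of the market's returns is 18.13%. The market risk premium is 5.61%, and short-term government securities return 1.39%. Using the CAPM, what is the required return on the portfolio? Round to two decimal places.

β_Orrin = 0.151 × 42.52% / 18.13% = 0.3541
β_Larkin = 0.736 × 23.81% / 18.13% = 0.9666
β_Durant = 0.296 × 54.48% / 18.13% = 0.8895
β_Fenwick = 0.772 × 29.48% / 18.13% = 1.2553
β_Brixley = 0.691 × 53.37% / 18.13% = 2.0341
β_P = Σ w_i β_i = 0.26×0.3541 + 0.10×0.9666 + 0.20×0.8895 + 0.14×1.2553 + 0.30×2.0341 = 1.1526
E(R_P) = R_f + β_P × MRP = 1.39% + 1.1526 × 5.61% = 7.86%

7.86%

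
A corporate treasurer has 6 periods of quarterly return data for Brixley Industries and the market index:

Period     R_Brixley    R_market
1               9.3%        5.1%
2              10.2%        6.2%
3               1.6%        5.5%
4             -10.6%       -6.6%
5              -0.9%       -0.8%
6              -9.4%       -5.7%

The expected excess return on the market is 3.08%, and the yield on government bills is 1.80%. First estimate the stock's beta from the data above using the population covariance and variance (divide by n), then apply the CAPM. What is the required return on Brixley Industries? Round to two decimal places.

Mean R_i = (9.3 + 10.2 + 1.6 − 10.6 − 0.9 − 9.4) / 6 = 0.0333%
Mean R_m = (5.1 + 6.2 + 5.5 − 6.6 − 0.8 − 5.7) / 6 = 0.6167%
Σ(R_i − R̄_i)(R_m − R̄_m) = 243.6067  ⇒  Cov = 243.6067 / 6 = 40.6011
Σ(R_m − R̄_m)² = 169.1083  ⇒  Var(R_m) = 169.1083 / 6 = 28.1847
β = Cov / Var(R_m) = 40.6011 / 28.1847 = 1.4405
E(R) = R_f + β × MRP = 1.80% + 1.4405 × 3.08% = 6.24%

6.24%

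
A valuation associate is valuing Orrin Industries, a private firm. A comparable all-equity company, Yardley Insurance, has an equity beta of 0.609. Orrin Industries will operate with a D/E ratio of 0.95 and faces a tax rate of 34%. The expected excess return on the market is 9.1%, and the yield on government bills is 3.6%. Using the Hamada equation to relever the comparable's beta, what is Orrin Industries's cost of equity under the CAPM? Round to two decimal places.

β_L = β_U × [1 + (1 − t)(D/E)] = 0.609 × [1 + (1 − 0.34) × 0.95]
    = 0.609 × [1 + 0.66 × 0.95] = 0.609 × 1.6270 = 0.9908
E(R) = R_f + β_L × MRP = 3.6% + 0.9908 × 9.1% = 12.62%

12.62%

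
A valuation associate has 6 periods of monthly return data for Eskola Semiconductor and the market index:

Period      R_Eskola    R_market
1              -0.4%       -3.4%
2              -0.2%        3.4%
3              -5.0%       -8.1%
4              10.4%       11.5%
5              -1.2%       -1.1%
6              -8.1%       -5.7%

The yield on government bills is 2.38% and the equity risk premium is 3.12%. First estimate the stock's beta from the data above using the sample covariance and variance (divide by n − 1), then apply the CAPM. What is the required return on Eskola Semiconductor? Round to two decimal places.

4.92%

Mean R_i = (-0.4 − 0.2 − 5.0 + 10.4 − 1.2 − 8.1) / 6 = -0.7500%
Mean R_m = (-3.4 + 3.4 − 8.1 + 11.5 − 1.1 − 5.7) / 6 = -0.5667%
Σ(R_i − R̄_i)(R_m − R̄_m) = 205.7200  ⇒  Cov = 205.7200 / 5 = 41.1440
Σ(R_m − R̄_m)² = 252.7533  ⇒  Var(R_m) = 252.7533 / 5 = 50.5507
β = Cov / Var(R_m) = 41.1440 / 50.5507 = 0.8139
E(R) = R_f + β × MRP = 2.38% + 0.8139 × 3.12% = 4.92%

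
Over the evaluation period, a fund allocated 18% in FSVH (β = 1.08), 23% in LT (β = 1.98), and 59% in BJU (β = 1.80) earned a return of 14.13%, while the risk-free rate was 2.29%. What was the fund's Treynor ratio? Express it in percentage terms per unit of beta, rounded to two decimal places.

β_P = 0.18×1.08 + 0.23×1.98 + 0.59×1.80 = 1.7118
Treynor = (R_P − R_f) / β_P = (14.13% − 2.29%) / 1.7118 = 11.84% / 1.7118 = 6.92%

6.92%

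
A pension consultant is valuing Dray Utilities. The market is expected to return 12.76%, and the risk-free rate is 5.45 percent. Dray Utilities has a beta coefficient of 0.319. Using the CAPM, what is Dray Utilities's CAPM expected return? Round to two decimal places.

7.78%

Market risk premium = E(R_m) − R_f = 12.76% − 5.45% = 7.31%
E(R) = R_f + β × MRP = 5.45% + 0.319 × 7.31% = 7.78%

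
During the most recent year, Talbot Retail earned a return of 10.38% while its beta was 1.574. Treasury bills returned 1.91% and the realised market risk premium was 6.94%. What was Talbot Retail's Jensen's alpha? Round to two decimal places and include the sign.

-2.45%

CAPM benchmark = R_f + β(R_m − R_f) = 1.91% + 1.574 × 6.94% = 12.83356%
α = actual − benchmark = 10.38% − 12.83356% = -2.45%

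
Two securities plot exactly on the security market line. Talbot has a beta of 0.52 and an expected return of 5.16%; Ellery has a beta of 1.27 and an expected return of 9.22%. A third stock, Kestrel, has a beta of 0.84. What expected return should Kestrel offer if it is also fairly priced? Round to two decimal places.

6.89%

MRP (SML slope) = (9.22% − 5.16%) / (1.27 − 0.52) = 4.06% / 0.75 = 5.4133%
R_f (intercept) = 5.16% − 0.52 × 5.4133% = 2.3451%
E(R_Kestrel) = R_f + β × MRP = 2.3451% + 0.84 × 5.4133% = 6.89%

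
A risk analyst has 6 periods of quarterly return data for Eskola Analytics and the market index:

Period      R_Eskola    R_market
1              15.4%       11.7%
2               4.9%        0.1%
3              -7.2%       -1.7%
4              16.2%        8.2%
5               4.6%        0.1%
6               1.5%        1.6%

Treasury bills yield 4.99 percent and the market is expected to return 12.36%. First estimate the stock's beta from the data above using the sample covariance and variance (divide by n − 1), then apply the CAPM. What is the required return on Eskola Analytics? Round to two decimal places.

15.85%

Mean R_i = (15.4 + 4.9 − 7.2 + 16.2 + 4.6 + 1.5) / 6 = 5.9000%
Mean R_m = (11.7 + 0.1 − 1.7 + 8.2 + 0.1 + 1.6) / 6 = 3.3333%
Σ(R_i − R̄_i)(R_m − R̄_m) = 210.6100  ⇒  Cov = 210.6100 / 5 = 42.1220
Σ(R_m − R̄_m)² = 142.9333  ⇒  Var(R_m) = 142.9333 / 5 = 28.5867
β = Cov / Var(R_m) = 42.1220 / 28.5867 = 1.4735
MRP = 12.36% − 4.99% = 7.37%
E(R) = R_f + β × MRP = 4.99% + 1.4735 × 7.37% = 15.85%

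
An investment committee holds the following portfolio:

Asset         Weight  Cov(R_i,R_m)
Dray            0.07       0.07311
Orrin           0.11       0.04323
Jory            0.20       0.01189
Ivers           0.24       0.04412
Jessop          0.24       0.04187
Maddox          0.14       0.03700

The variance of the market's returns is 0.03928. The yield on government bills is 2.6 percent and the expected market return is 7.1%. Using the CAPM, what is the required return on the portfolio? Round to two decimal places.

6.96%

β_Dray = 0.07311 / 0.03928 = 1.8613
β_Orrin = 0.04323 / 0.03928 = 1.1006
β_Jory = 0.01189 / 0.03928 = 0.3027
β_Ivers = 0.04412 / 0.03928 = 1.1232
β_Jessop = 0.04187 / 0.03928 = 1.0659
β_Maddox = 0.03700 / 0.03928 = 0.9420
β_P = Σ w_i β_i = 0.07×1.8613 + 0.11×1.1006 + 0.20×0.3027 + 0.24×1.1232 + 0.24×1.0659 + 0.14×0.9420 = 0.9692
MRP = 7.1% − 2.6% = 4.50%
E(R_P) = R_f + β_P × MRP = 2.6% + 0.9692 × 4.5% = 6.96%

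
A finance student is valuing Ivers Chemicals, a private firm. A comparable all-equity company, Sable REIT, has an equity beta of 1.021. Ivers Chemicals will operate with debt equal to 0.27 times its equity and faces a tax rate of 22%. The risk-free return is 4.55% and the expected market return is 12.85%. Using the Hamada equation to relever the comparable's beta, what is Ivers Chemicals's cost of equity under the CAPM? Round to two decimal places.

β_L = β_U × [1 + (1 − t)(D/E)] = 1.021 × [1 + (1 − 0.22) × 0.27]
    = 1.021 × [1 + 0.78 × 0.27] = 1.021 × 1.2106 = 1.2360
MRP = 12.85% − 4.55% = 8.30%
E(R) = R_f + β_L × MRP = 4.55% + 1.2360 × 8.30% = 14.81%

14.81%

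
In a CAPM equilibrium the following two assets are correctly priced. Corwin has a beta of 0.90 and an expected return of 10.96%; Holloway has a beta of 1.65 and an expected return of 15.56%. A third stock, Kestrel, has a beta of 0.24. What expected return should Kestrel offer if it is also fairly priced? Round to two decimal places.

MRP (SML slope) = (15.56% − 10.96%) / (1.65 − 0.90) = 4.60% / 0.75 = 6.1333%
R_f (intercept) = 10.96% − 0.90 × 6.1333% = 5.4400%
E(R_Kestrel) = R_f + β × MRP = 5.4400% + 0.24 × 6.1333% = 6.91%

6.91%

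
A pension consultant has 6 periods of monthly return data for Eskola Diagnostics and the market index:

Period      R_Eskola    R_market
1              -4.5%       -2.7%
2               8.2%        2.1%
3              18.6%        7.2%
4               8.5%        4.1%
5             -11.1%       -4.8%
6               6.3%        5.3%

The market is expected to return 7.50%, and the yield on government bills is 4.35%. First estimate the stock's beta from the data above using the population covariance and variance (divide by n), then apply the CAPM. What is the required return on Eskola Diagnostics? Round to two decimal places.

11.08%

Mean R_i = (-4.5 + 8.2 + 18.6 + 8.5 − 11.1 + 6.3) / 6 = 4.3333%
Mean R_m = (-2.7 + 2.1 + 7.2 + 4.1 − 4.8 + 5.3) / 6 = 1.8667%
Σ(R_i − R̄_i)(R_m − R̄_m) = 236.2767  ⇒  Cov = 236.2767 / 6 = 39.3795
Σ(R_m − R̄_m)² = 110.5733  ⇒  Var(R_m) = 110.5733 / 6 = 18.4289
β = Cov / Var(R_m) = 39.3795 / 18.4289 = 2.1368
MRP = 7.50% − 4.35% = 3.15%
E(R) = R_f + β × MRP = 4.35% + 2.1368 × 3.15% = 11.08%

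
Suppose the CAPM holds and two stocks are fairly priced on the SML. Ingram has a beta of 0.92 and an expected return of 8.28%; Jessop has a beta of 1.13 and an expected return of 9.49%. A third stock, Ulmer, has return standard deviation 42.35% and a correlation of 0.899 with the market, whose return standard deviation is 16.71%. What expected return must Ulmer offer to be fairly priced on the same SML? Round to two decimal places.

MRP = (9.49% − 8.28%) / (1.13 − 0.92) = 5.7619%
R_f = 8.28% − 0.92 × 5.7619% = 2.9791%
β_Ulmer = ρ·σ_i/σ_m = 0.899 × 42.35 / 16.71 = 2.2784
E(R_Ulmer) = R_f + β × MRP = 2.9791% + 2.2784 × 5.7619% = 16.11%

16.11%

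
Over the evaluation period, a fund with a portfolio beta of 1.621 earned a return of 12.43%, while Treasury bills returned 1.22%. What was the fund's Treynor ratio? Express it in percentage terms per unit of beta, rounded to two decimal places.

Treynor = (R_P − R_f) / β_P = (12.43% − 1.22%) / 1.6210 = 11.21% / 1.6210 = 6.92%

6.92%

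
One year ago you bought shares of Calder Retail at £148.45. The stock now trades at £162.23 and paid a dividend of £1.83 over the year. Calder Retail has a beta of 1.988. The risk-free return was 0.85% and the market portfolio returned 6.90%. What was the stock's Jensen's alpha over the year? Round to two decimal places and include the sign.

-2.36%

Realised HPR = (P1 + D1 − P0) / P0 = (162.23 + 1.83 − 148.45) / 148.45 = 15.61 / 148.45 = 10.5153%
MRP = 6.90% − 0.85% = 6.05%
CAPM required = R_f + β·MRP = 0.85% + 1.988 × 6.05% = 12.87740%
α = realised − required = 10.5153% − 12.87740% = -2.36%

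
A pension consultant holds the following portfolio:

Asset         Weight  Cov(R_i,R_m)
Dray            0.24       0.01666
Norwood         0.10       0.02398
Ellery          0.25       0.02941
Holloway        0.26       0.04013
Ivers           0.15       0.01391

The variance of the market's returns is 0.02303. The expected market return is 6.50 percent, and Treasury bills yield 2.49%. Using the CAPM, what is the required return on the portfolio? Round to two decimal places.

7.06%

β_Dray = 0.01666 / 0.02303 = 0.7234
β_Norwood = 0.02398 / 0.02303 = 1.0413
β_Ellery = 0.02941 / 0.02303 = 1.2770
β_Holloway = 0.04013 / 0.02303 = 1.7425
β_Ivers = 0.01391 / 0.02303 = 0.6040
β_P = Σ w_i β_i = 0.24×0.7234 + 0.10×1.0413 + 0.25×1.2770 + 0.26×1.7425 + 0.15×0.6040 = 1.1406
MRP = 6.50% − 2.49% = 4.01%
E(R_P) = R_f + β_P × MRP = 2.49% + 1.1406 × 4.01% = 7.06%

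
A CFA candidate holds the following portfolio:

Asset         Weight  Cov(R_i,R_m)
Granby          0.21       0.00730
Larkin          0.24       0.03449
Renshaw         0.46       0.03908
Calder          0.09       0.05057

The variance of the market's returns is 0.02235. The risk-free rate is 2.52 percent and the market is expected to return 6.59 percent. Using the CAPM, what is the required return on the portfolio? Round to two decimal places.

8.41%

β_Granby = 0.00730 / 0.02235 = 0.3266
β_Larkin = 0.03449 / 0.02235 = 1.5432
β_Renshaw = 0.03908 / 0.02235 = 1.7485
β_Calder = 0.05057 / 0.02235 = 2.2626
β_P = Σ w_i β_i = 0.21×0.3266 + 0.24×1.5432 + 0.46×1.7485 + 0.09×2.2626 = 1.4469
MRP = 6.59% − 2.52% = 4.07%
E(R_P) = R_f + β_P × MRP = 2.52% + 1.4469 × 4.07% = 8.41%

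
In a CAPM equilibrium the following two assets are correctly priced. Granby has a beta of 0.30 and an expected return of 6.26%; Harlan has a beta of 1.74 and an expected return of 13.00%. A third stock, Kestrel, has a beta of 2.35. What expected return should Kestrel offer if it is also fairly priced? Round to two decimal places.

MRP (SML slope) = (13.00% − 6.26%) / (1.74 − 0.30) = 6.74% / 1.44 = 4.6806%
R_f (intercept) = 6.26% − 0.30 × 4.6806% = 4.8558%
E(R_Kestrel) = R_f + β × MRP = 4.8558% + 2.35 × 4.6806% = 15.86%

15.86%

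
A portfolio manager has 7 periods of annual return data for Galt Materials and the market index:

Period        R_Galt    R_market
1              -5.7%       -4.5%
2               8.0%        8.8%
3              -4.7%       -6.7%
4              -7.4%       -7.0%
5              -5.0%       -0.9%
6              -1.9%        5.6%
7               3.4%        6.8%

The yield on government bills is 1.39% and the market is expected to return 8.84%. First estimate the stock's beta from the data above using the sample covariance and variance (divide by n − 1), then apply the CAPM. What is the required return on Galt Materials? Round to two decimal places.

Mean R_i = (-5.7 + 8.0 − 4.7 − 7.4 − 5.0 − 1.9 + 3.4) / 7 = -1.9000%
Mean R_m = (-4.5 + 8.8 − 6.7 − 7.0 − 0.9 + 5.6 + 6.8) / 7 = 0.3000%
Σ(R_i − R̄_i)(R_m − R̄_m) = 200.3100  ⇒  Cov = 200.3100 / 6 = 33.3850
Σ(R_m − R̄_m)² = 269.3600  ⇒  Var(R_m) = 269.3600 / 6 = 44.8933
β = Cov / Var(R_m) = 33.3850 / 44.8933 = 0.7437
MRP = 8.84% − 1.39% = 7.45%
E(R) = R_f + β × MRP = 1.39% + 0.7437 × 7.45% = 6.93%

6.93%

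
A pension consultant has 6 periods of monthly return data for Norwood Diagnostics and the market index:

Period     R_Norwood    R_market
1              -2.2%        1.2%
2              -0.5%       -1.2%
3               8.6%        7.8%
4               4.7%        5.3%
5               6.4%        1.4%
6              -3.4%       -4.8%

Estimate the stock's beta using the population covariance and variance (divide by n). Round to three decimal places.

Mean R_i = (-2.2 − 0.5 + 8.6 + 4.7 + 6.4 − 3.4) / 6 = 2.2667%
Mean R_m = (1.2 − 1.2 + 7.8 + 5.3 + 1.4 − 4.8) / 6 = 1.6167%
Σ(R_i − R̄_i)(R_m − R̄_m) = 93.2433  ⇒  Cov = 93.2433 / 6 = 15.5406
Σ(R_m − R̄_m)² = 101.1283  ⇒  Var(R_m) = 101.1283 / 6 = 16.8547
β = Cov / Var(R_m) = 15.5406 / 16.8547 = 0.9220

0.922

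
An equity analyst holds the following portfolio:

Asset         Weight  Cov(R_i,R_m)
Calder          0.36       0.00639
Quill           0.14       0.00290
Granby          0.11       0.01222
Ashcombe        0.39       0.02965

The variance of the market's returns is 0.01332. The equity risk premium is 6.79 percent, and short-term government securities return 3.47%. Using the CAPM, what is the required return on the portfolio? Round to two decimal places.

11.43%

β_Calder = 0.00639 / 0.01332 = 0.4797
β_Quill = 0.00290 / 0.01332 = 0.2177
β_Granby = 0.01222 / 0.01332 = 0.9174
β_Ashcombe = 0.02965 / 0.01332 = 2.2260
β_P = Σ w_i β_i = 0.36×0.4797 + 0.14×0.2177 + 0.11×0.9174 + 0.39×2.2260 = 1.1722
E(R_P) = R_f + β_P × MRP = 3.47% + 1.1722 × 6.79% = 11.43%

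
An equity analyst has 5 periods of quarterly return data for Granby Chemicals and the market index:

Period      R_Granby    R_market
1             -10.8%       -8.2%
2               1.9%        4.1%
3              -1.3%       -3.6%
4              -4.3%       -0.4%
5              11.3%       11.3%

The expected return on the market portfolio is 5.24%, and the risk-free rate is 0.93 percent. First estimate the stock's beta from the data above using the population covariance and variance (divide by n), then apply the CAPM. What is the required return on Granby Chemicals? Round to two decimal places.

Mean R_i = (-10.8 + 1.9 − 1.3 − 4.3 + 11.3) / 5 = -0.6400%
Mean R_m = (-8.2 + 4.1 − 3.6 − 0.4 + 11.3) / 5 = 0.6400%
Σ(R_i − R̄_i)(R_m − R̄_m) = 232.4880  ⇒  Cov = 232.4880 / 5 = 46.4976
Σ(R_m − R̄_m)² = 222.8120  ⇒  Var(R_m) = 222.8120 / 5 = 44.5624
β = Cov / Var(R_m) = 46.4976 / 44.5624 = 1.0434
MRP = 5.24% − 0.93% = 4.31%
E(R) = R_f + β × MRP = 0.93% + 1.0434 × 4.31% = 5.43%

5.43%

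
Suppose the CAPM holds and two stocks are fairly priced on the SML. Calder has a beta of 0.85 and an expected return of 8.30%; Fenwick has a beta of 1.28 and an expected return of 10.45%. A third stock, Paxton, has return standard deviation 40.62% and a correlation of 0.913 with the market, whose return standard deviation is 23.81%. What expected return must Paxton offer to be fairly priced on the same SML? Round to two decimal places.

MRP = (10.45% − 8.30%) / (1.28 − 0.85) = 5.0000%
R_f = 8.30% − 0.85 × 5.0000% = 4.0500%
β_Paxton = ρ·σ_i/σ_m = 0.913 × 40.62 / 23.81 = 1.5576
E(R_Paxton) = R_f + β × MRP = 4.0500% + 1.5576 × 5.0000% = 11.84%

11.84%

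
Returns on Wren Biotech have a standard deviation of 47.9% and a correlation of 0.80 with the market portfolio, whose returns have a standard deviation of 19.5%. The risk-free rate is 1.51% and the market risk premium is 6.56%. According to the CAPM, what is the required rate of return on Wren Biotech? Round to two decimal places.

β = ρ × σ_i / σ_m = 0.80 × 47.9% / 19.5% = 1.9651
E(R) = 1.51% + 1.9651 × 6.56% = 14.40%

14.40%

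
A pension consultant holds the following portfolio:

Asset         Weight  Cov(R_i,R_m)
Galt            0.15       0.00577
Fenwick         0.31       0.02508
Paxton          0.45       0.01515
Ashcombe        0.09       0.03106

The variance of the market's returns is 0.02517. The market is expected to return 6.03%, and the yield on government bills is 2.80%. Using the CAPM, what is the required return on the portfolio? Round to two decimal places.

5.14%

β_Galt = 0.00577 / 0.02517 = 0.2292
β_Fenwick = 0.02508 / 0.02517 = 0.9964
β_Paxton = 0.01515 / 0.02517 = 0.6019
β_Ashcombe = 0.03106 / 0.02517 = 1.2340
β_P = Σ w_i β_i = 0.15×0.2292 + 0.31×0.9964 + 0.45×0.6019 + 0.09×1.2340 = 0.7252
MRP = 6.03% − 2.80% = 3.23%
E(R_P) = R_f + β_P × MRP = 2.80% + 0.7252 × 3.23% = 5.14%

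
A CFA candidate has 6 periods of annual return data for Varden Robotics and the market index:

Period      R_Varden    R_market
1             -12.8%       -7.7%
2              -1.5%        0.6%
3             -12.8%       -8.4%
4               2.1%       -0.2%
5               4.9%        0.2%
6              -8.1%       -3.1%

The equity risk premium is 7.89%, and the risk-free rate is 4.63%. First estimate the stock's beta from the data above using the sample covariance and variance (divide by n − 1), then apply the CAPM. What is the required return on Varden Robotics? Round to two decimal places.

Mean R_i = (-12.8 − 1.5 − 12.8 + 2.1 + 4.9 − 8.1) / 6 = -4.7000%
Mean R_m = (-7.7 + 0.6 − 8.4 − 0.2 + 0.2 − 3.1) / 6 = -3.1000%
Σ(R_i − R̄_i)(R_m − R̄_m) = 143.4300  ⇒  Cov = 143.4300 / 5 = 28.6860
Σ(R_m − R̄_m)² = 82.2400  ⇒  Var(R_m) = 82.2400 / 5 = 16.4480
β = Cov / Var(R_m) = 28.6860 / 16.4480 = 1.7440
E(R) = R_f + β × MRP = 4.63% + 1.7440 × 7.89% = 18.39%

18.39%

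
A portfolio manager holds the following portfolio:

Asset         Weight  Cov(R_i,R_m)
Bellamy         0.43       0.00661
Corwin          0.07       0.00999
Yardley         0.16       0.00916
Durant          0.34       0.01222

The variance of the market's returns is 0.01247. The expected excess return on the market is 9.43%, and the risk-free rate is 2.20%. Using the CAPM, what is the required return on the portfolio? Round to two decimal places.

9.13%

β_Bellamy = 0.00661 / 0.01247 = 0.5301
β_Corwin = 0.00999 / 0.01247 = 0.8011
β_Yardley = 0.00916 / 0.01247 = 0.7346
β_Durant = 0.01222 / 0.01247 = 0.9800
β_P = Σ w_i β_i = 0.43×0.5301 + 0.07×0.8011 + 0.16×0.7346 + 0.34×0.9800 = 0.7348
E(R_P) = R_f + β_P × MRP = 2.20% + 0.7348 × 9.43% = 9.13%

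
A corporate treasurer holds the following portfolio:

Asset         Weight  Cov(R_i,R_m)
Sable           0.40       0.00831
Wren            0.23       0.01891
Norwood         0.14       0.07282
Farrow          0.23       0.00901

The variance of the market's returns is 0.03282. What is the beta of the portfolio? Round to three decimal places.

β_Sable = 0.00831 / 0.03282 = 0.2532
β_Wren = 0.01891 / 0.03282 = 0.5762
β_Norwood = 0.07282 / 0.03282 = 2.2188
β_Farrow = 0.00901 / 0.03282 = 0.2745
β_P = Σ w_i β_i = 0.40×0.2532 + 0.23×0.5762 + 0.14×2.2188 + 0.23×0.2745 = 0.6076

0.608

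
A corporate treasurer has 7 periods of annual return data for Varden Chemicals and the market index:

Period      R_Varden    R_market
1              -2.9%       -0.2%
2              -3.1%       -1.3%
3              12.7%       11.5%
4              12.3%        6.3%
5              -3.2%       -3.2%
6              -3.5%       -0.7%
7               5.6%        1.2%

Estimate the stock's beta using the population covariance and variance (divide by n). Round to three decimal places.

1.335

Mean R_i = (-2.9 − 3.1 + 12.7 + 12.3 − 3.2 − 3.5 + 5.6) / 7 = 2.5571%
Mean R_m = (-0.2 − 1.3 + 11.5 + 6.3 − 3.2 − 0.7 + 1.2) / 7 = 1.9429%
Σ(R_i − R̄_i)(R_m − R̄_m) = 212.7829  ⇒  Cov = 212.7829 / 7 = 30.3976
Σ(R_m − R̄_m)² = 159.4171  ⇒  Var(R_m) = 159.4171 / 7 = 22.7739
β = Cov / Var(R_m) = 30.3976 / 22.7739 = 1.3348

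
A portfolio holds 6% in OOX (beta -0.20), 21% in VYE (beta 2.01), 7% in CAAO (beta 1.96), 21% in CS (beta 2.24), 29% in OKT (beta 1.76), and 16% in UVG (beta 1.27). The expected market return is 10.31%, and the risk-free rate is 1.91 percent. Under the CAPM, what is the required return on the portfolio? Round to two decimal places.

β_P = Σ w_i β_i = 0.06×-0.20 + 0.21×2.01 + 0.07×1.96 + 0.21×2.24 + 0.29×1.76 + 0.16×1.27 = 1.7313
MRP = 10.31% − 1.91% = 8.40%
E(R_P) = R_f + β_P × MRP = 1.91% + 1.7313 × 8.40% = 16.45%

16.45%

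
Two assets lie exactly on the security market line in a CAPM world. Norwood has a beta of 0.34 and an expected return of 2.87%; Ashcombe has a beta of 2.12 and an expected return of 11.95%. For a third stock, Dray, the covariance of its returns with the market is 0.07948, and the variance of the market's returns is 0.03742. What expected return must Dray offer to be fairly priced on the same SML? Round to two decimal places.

MRP = (11.95% − 2.87%) / (2.12 − 0.34) = 5.1011%
R_f = 2.87% − 0.34 × 5.1011% = 1.1356%
β_Dray = Cov / Var(R_m) = 0.07948 / 0.03742 = 2.1240
E(R_Dray) = R_f + β × MRP = 1.1356% + 2.1240 × 5.1011% = 11.97%

11.97%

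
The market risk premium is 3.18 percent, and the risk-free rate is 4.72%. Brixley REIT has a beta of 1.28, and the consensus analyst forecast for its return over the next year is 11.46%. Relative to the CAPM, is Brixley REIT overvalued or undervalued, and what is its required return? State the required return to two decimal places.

Undervalued; required return 8.79%

Required return = R_f + β·MRP = 4.72% + 1.28 × 3.18% = 8.79%
Forecast 11.46% > required 8.79% → the stock plots above the SML → undervalued.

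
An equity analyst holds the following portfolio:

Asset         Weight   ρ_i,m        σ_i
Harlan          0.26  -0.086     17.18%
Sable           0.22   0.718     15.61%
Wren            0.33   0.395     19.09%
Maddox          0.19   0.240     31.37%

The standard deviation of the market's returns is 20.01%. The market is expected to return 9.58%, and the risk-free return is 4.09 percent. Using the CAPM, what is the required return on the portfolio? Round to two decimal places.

β_Harlan = -0.086 × 17.18% / 20.01% = -0.0738
β_Sable = 0.718 × 15.61% / 20.01% = 0.5601
β_Wren = 0.395 × 19.09% / 20.01% = 0.3768
β_Maddox = 0.240 × 31.37% / 20.01% = 0.3763
β_P = Σ w_i β_i = 0.26×-0.0738 + 0.22×0.5601 + 0.33×0.3768 + 0.19×0.3763 = 0.2999
MRP = 9.58% − 4.09% = 5.49%
E(R_P) = R_f + β_P × MRP = 4.09% + 0.2999 × 5.49% = 5.74%

5.74%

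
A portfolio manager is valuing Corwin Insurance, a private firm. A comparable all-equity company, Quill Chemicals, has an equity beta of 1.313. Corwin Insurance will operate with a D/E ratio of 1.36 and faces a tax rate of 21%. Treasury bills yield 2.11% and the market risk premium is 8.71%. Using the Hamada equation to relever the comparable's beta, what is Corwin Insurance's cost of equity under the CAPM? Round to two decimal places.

β_L = β_U × [1 + (1 − t)(D/E)] = 1.313 × [1 + (1 − 0.21) × 1.36]
    = 1.313 × [1 + 0.79 × 1.36] = 1.313 × 2.0744 = 2.7237
E(R) = R_f + β_L × MRP = 2.11% + 2.7237 × 8.71% = 25.83%

25.83%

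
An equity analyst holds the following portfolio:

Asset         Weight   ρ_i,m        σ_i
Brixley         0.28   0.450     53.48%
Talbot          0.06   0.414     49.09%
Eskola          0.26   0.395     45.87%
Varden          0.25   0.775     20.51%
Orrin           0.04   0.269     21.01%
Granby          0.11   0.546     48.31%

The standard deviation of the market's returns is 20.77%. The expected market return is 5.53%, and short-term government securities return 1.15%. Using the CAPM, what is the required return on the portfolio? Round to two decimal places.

5.32%

β_Brixley = 0.450 × 53.48% / 20.77% = 1.1587
β_Talbot = 0.414 × 49.09% / 20.77% = 0.9785
β_Eskola = 0.395 × 45.87% / 20.77% = 0.8723
β_Varden = 0.775 × 20.51% / 20.77% = 0.7653
β_Orrin = 0.269 × 21.01% / 20.77% = 0.2721
β_Granby = 0.546 × 48.31% / 20.77% = 1.2700
β_P = Σ w_i β_i = 0.28×1.1587 + 0.06×0.9785 + 0.26×0.8723 + 0.25×0.7653 + 0.04×0.2721 + 0.11×1.2700 = 0.9519
MRP = 5.53% − 1.15% = 4.38%
E(R_P) = R_f + β_P × MRP = 1.15% + 0.9519 × 4.38% = 5.32%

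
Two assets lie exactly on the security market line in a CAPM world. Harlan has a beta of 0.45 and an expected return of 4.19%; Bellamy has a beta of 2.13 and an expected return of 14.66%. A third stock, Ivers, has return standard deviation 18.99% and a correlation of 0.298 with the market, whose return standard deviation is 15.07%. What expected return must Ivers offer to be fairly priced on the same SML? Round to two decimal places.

MRP = (14.66% − 4.19%) / (2.13 − 0.45) = 6.2321%
R_f = 4.19% − 0.45 × 6.2321% = 1.3856%
β_Ivers = ρ·σ_i/σ_m = 0.298 × 18.99 / 15.07 = 0.3755
E(R_Ivers) = R_f + β × MRP = 1.3856% + 0.3755 × 6.2321% = 3.73%

3.73%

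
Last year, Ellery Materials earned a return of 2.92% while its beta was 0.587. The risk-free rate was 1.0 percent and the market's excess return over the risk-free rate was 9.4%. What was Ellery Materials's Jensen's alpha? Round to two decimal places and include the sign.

CAPM benchmark = R_f + β(R_m − R_f) = 1.0% + 0.587 × 9.4% = 6.5178%
α = actual − benchmark = 2.92% − 6.5178% = -3.60%

-3.60%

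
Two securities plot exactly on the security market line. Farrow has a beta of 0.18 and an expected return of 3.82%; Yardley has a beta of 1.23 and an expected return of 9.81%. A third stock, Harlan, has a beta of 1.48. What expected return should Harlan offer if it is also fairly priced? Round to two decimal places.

11.24%

MRP (SML slope) = (9.81% − 3.82%) / (1.23 − 0.18) = 5.99% / 1.05 = 5.7048%
R_f (intercept) = 3.82% − 0.18 × 5.7048% = 2.7931%
E(R_Harlan) = R_f + β × MRP = 2.7931% + 1.48 × 5.7048% = 11.24%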